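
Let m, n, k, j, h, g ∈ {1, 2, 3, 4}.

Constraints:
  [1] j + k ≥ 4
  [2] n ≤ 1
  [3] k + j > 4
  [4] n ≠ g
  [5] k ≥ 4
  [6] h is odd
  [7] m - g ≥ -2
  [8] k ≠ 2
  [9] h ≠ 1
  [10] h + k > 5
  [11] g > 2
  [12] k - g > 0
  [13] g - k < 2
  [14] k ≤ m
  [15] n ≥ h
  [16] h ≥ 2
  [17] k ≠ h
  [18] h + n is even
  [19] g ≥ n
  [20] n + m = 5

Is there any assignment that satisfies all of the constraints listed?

Unsatisfiable

From constraints 15 and 16: n ≥ h ≥ 2. From constraints 5 and 14: m ≥ k ≥ 4. Hence n + m ≥ 6. But constraint 20 requires n + m = 5, and 5 < 6. Contradiction.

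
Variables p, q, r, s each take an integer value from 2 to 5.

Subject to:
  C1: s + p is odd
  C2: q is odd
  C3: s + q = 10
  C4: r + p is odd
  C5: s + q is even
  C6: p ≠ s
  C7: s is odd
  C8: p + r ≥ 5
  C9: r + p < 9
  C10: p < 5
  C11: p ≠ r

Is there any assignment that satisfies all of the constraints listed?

One satisfying assignment is p = 2, q = 5, r = 5, s = 5.
For the less obvious constraints — constraint 3: s + q = 10; constraint 8: p + r = 7 — and the others hold by inspection.

Satisfiable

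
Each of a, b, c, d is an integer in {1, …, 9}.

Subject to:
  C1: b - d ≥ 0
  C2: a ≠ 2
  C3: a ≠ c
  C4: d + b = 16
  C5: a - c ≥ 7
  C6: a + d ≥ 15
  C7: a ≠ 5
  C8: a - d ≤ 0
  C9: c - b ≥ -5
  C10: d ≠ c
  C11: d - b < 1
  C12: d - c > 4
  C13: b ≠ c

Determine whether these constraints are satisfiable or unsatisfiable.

Unsatisfiable

Constraints 1, 5, 8, and 9 give a − c ≥ 7, c − b ≥ -5, b − d ≥ 0, d − a ≥ 0.
Adding all 4 inequalities: the left sides telescope to 0, and the right sides sum to 7 + (-5) + 0 + 0 = 2. So 0 ≥ 2, which is false.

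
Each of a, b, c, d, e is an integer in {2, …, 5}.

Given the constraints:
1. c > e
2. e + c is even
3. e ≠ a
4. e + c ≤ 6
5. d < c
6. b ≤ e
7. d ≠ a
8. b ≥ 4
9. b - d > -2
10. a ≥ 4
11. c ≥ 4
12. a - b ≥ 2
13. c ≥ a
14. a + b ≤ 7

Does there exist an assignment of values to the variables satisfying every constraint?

Unsatisfiable

From constraints 6 and 8: e ≥ b ≥ 4. From constraints 10 and 13: c ≥ a ≥ 4. Hence e + c ≥ 8. But constraint 4 requires e + c ≤ 6, and 6 < 8. Contradiction.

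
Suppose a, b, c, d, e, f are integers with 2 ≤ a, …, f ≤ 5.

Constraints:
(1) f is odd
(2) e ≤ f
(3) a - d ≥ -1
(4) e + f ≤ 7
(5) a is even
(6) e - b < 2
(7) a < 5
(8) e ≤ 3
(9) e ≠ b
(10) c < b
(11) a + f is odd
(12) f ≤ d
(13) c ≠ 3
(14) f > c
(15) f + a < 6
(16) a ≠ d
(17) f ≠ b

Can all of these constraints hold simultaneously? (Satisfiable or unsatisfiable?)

Satisfiable

Take a = 2, b = 4, c = 2, d = 3, e = 3, f = 3. Then constraint 3: a - d = -1; constraint 4: e + f = 6, and every other listed constraint is also met.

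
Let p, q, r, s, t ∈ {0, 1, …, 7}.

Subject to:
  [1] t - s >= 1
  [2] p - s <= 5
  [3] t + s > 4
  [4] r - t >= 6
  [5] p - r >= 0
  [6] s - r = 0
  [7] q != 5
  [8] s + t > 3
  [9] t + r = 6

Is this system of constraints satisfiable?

Constraints 1, 2, 4, and 5 give r − t ≥ 6, t − s ≥ 1, s − p ≥ -5, p − r ≥ 0.
Adding all 4 inequalities: the left sides telescope to 0, and the right sides sum to 6 + 1 + (-5) + 0 = 2. So 0 ≥ 2, which is false.

Unsatisfiable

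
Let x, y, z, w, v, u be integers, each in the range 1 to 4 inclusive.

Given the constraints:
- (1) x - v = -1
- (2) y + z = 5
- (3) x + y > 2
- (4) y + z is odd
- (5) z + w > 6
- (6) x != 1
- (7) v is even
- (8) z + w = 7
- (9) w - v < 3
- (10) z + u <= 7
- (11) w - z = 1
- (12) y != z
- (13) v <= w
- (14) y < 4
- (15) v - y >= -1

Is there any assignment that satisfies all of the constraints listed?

Satisfiable

Try x = 3, y = 2, z = 3, w = 4, v = 4, u = 4.
Check constraint 1: x - v = -1; constraint 2: y + z = 5; constraint 3: x + y = 5. The remaining constraints are straightforward to verify.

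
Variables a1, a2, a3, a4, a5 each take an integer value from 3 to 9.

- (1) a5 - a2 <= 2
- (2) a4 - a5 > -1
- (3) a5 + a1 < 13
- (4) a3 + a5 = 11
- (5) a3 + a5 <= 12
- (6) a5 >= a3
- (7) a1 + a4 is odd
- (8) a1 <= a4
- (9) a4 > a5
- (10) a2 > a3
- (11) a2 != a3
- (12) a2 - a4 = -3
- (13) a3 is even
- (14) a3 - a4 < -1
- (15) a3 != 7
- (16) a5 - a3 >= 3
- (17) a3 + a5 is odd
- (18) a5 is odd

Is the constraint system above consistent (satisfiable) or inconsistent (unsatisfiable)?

One satisfying assignment is a1 = 5, a2 = 5, a3 = 4, a4 = 8, a5 = 7.
For the less obvious constraints — constraint 1: a5 - a2 = 2; constraint 2: a4 - a5 = 1 — and the others hold by inspection.

Satisfiable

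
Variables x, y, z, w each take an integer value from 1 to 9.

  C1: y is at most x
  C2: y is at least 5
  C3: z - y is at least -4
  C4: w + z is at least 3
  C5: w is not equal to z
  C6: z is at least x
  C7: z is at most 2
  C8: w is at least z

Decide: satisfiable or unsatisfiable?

Unsatisfiable

From constraints 1 and 2: x ≥ y and y ≥ 5, so x ≥ 5. From constraints 6 and 7: x ≤ z and z ≤ 2, so x ≤ 2. But 2 < 5, so no value of x works.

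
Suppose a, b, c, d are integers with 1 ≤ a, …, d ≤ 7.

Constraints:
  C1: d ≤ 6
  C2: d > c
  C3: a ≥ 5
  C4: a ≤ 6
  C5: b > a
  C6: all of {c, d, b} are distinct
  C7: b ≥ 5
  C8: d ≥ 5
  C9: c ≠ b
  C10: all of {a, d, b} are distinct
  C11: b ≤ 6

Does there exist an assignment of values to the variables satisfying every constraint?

Unsatisfiable

Constraints 1, 3, 4, 7, 8, and 11 confine each of a, d, b to the 2 values {5, 6}.
Constraint 10 requires all 3 of them to be distinct, but only 2 values are available — impossible by the pigeonhole principle.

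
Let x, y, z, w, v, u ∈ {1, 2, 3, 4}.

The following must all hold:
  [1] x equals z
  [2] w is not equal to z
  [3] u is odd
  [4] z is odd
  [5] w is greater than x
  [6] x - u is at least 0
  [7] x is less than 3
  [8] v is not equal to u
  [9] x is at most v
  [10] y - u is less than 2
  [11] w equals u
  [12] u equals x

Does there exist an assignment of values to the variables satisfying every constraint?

Unsatisfiable

From constraints 1, 11, and 12, w = u = x = z, so w = z. But constraint 2 says w ≠ z. Contradiction.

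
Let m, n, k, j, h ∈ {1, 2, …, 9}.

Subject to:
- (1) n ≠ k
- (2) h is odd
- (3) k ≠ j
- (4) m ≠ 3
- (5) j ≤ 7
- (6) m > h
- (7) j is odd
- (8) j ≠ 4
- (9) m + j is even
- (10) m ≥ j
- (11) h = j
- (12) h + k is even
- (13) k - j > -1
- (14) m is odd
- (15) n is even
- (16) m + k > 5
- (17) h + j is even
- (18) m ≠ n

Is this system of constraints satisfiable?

The assignment m = 5, n = 4, k = 3, j = 1, h = 1 works:
  constraint 13 holds since k - j = 2.
  constraint 16 holds since m + k = 8.
The rest check out directly.

Satisfiable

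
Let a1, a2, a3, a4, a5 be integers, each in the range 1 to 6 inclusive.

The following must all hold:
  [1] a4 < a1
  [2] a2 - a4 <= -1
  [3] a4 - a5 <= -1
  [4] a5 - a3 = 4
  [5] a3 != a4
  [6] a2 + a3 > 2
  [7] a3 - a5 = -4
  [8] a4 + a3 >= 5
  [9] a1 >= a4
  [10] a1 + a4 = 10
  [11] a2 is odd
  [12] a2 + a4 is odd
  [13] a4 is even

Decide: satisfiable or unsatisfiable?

One satisfying assignment is a1 = 6, a2 = 3, a3 = 2, a4 = 4, a5 = 6.
For the less obvious constraints — constraint 2: a2 - a4 = -1; constraint 3: a4 - a5 = -2; constraint 4: a5 - a3 = 4 — and the others hold by inspection.

Satisfiable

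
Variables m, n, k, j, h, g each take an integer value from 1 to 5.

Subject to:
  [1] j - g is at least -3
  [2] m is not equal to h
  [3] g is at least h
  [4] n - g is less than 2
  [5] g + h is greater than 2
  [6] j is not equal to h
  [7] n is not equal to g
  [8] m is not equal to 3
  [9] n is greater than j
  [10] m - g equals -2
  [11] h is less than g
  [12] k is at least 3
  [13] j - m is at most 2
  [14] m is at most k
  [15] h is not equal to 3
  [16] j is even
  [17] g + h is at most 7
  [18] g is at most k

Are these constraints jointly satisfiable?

Satisfiable

Take m = 2, n = 5, k = 5, j = 2, h = 1, g = 4. Then constraint 1: j - g = -2; constraint 4: n - g = 1; constraint 5: g + h = 5, and every other listed constraint is also met.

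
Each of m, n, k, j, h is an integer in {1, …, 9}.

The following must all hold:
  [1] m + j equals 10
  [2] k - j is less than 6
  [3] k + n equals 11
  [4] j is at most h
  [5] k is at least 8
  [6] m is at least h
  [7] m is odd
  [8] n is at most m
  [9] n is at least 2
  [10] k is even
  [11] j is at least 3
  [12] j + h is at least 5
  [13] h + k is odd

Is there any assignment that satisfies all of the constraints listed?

Satisfiable

Take m = 7, n = 3, k = 8, j = 3, h = 3. Then constraint 1: m + j = 10; constraint 2: k - j = 5, and every other listed constraint is also met.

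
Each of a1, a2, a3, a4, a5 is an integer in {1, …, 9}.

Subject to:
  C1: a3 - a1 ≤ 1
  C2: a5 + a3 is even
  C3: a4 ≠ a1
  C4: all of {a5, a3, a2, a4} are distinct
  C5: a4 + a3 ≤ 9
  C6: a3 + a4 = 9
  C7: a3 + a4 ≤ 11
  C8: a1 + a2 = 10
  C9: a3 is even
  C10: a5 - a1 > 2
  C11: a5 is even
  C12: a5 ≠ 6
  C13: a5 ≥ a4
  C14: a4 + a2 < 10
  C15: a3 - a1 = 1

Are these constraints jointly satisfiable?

Setting (a1, a2, a3, a4, a5) = (5, 5, 6, 3, 8) satisfies everything: constraint 1: a3 - a1 = 1; constraint 5: a4 + a3 = 9, and the others follow.

Satisfiable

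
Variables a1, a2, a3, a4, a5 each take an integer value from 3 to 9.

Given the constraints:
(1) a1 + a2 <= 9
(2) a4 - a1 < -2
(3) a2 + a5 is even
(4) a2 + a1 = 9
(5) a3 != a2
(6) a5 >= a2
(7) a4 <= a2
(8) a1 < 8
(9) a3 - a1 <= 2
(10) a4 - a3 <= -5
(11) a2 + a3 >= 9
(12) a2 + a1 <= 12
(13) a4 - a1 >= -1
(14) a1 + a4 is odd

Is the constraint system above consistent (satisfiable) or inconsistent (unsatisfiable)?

Constraints 9, 10, and 13 give a3 − a4 ≥ 5, a4 − a1 ≥ -1, a1 − a3 ≥ -2.
Adding all 3 inequalities: the left sides telescope to 0, and the right sides sum to 5 + (-1) + (-2) = 2. So 0 ≥ 2, which is false.

Unsatisfiable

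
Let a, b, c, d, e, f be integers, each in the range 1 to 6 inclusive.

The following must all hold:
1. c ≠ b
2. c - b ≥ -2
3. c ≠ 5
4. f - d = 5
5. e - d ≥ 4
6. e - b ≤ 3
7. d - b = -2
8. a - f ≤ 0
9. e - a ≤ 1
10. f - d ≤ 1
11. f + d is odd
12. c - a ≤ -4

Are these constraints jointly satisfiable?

Unsatisfiable

Constraints 2, 5, 6, 8, 10, and 12 give f − a ≥ 0, a − c ≥ 4, c − b ≥ -2, b − e ≥ -3, e − d ≥ 4, d − f ≥ -1.
Adding all 6 inequalities: the left sides telescope to 0, and the right sides sum to 0 + 4 + (-2) + (-3) + 4 + (-1) = 2. So 0 ≥ 2, which is false.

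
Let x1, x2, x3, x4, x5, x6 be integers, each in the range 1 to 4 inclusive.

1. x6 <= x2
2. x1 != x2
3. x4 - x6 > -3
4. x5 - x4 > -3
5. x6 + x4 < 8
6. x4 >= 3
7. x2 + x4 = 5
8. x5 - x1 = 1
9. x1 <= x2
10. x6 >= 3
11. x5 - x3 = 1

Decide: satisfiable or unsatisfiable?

From constraints 1 and 10: x2 ≥ x6 ≥ 3. From constraint 6: x4 ≥ 3. Hence x2 + x4 ≥ 6. But constraint 7 requires x2 + x4 = 5, and 5 < 6. Contradiction.

Unsatisfiable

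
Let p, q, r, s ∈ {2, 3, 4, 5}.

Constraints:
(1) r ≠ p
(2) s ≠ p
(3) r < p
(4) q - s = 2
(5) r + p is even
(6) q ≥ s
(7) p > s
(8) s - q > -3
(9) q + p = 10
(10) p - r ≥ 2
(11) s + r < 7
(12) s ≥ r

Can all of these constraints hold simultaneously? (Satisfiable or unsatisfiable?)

Satisfiable

Try p = 5, q = 5, r = 3, s = 3.
Check constraint 4: q - s = 2; constraint 8: s - q = -2; constraint 9: q + p = 10. The remaining constraints are straightforward to verify.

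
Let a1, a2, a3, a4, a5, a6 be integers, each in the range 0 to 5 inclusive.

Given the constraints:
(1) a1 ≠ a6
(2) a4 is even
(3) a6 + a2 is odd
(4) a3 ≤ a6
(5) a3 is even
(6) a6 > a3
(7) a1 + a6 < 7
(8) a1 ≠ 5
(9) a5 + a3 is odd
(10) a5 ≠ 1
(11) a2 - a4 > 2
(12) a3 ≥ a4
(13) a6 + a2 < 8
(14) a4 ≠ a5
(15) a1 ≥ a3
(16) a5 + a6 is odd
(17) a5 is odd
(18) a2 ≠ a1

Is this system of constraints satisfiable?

Try a1 = 0, a2 = 3, a3 = 0, a4 = 0, a5 = 5, a6 = 4.
Check constraint 7: a1 + a6 = 4; constraint 11: a2 - a4 = 3. The remaining constraints are straightforward to verify.

Satisfiable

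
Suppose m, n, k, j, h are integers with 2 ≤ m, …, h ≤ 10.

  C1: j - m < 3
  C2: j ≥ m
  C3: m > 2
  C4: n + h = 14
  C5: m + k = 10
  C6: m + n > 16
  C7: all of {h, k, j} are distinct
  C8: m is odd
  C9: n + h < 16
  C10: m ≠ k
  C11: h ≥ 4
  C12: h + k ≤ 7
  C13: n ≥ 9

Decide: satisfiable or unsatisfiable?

Satisfiable

Setting (m, n, k, j, h) = (7, 10, 3, 7, 4) satisfies everything: constraint 1: j - m = 0; constraint 4: n + h = 14, and the others follow.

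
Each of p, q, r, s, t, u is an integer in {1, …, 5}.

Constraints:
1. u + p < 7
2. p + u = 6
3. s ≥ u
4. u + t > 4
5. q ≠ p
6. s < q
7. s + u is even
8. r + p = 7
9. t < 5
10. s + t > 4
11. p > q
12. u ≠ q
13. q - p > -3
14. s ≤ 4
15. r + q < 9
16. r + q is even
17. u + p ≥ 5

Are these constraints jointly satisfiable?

Satisfiable

Setting (p, q, r, s, t, u) = (5, 4, 2, 1, 4, 1) satisfies everything: constraint 1: u + p = 6; constraint 2: p + u = 6, and the others follow.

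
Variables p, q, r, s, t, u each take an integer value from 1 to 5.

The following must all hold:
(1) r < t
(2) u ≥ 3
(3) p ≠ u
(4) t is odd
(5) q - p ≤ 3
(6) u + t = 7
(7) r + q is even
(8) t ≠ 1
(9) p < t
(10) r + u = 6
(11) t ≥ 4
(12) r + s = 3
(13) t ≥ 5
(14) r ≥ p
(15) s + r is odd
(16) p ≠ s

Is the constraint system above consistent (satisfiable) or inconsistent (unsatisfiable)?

Unsatisfiable

From constraint 2: u ≥ 3. From constraint 13: t ≥ 5. Hence u + t ≥ 8. But constraint 6 requires u + t = 7, and 7 < 8. Contradiction.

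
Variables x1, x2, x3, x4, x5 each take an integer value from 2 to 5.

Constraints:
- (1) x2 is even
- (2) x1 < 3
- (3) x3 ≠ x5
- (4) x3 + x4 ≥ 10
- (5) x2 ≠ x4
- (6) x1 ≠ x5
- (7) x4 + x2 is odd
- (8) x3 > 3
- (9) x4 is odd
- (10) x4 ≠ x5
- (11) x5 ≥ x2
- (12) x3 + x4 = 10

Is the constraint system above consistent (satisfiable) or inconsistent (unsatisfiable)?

Satisfiable

Take x1 = 2, x2 = 2, x3 = 5, x4 = 5, x5 = 3. Then constraint 4: x3 + x4 = 10; constraint 12: x3 + x4 = 10, and every other listed constraint is also met.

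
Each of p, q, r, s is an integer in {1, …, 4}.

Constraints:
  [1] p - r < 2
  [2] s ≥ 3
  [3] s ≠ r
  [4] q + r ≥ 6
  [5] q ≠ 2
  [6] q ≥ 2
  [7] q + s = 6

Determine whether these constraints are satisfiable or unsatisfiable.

One satisfying assignment is p = 3, q = 3, r = 4, s = 3.
For the less obvious constraints — constraint 1: p - r = -1; constraint 4: q + r = 7 — and the others hold by inspection.

Satisfiable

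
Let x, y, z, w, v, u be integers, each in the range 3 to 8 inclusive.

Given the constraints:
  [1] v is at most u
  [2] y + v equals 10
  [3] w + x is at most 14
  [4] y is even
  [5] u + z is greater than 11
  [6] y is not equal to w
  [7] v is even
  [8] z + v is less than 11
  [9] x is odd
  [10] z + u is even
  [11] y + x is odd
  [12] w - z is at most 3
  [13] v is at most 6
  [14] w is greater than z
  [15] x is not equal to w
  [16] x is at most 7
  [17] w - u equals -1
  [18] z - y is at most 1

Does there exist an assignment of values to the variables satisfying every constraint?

Take x = 5, y = 6, z = 4, w = 7, v = 4, u = 8. Then constraint 2: y + v = 10; constraint 3: w + x = 12; constraint 5: u + z = 12, and every other listed constraint is also met.

Satisfiable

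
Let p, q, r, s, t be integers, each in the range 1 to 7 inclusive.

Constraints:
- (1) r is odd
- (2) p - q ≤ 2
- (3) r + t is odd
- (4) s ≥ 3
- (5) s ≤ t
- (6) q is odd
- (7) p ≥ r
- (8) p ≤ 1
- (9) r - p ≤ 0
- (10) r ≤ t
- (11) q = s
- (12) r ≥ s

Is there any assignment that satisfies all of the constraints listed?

Unsatisfiable

From constraints 4 and 12: r ≥ s and s ≥ 3, so r ≥ 3. From constraints 7 and 8: r ≤ p and p ≤ 1, so r ≤ 1. But 1 < 3, so no value of r works.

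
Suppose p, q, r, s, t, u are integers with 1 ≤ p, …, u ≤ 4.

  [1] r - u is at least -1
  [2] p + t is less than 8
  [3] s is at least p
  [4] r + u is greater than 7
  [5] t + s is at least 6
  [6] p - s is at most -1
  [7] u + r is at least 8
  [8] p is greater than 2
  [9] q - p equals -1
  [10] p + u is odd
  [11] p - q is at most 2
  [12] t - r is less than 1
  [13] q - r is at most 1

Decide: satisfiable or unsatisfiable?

The assignment p = 3, q = 2, r = 4, s = 4, t = 3, u = 4 works:
  constraint 1 holds since r - u = 0.
  constraint 2 holds since p + t = 6.
The rest check out directly.

Satisfiable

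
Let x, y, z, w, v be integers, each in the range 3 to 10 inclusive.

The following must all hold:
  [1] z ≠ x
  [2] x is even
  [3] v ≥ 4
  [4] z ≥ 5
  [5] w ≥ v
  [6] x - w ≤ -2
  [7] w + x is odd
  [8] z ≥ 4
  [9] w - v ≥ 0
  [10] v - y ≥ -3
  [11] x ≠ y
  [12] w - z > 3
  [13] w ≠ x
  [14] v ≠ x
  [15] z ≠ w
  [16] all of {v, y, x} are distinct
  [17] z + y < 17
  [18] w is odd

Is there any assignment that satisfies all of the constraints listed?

One satisfying assignment is x = 4, y = 9, z = 5, w = 9, v = 7.
For the less obvious constraints — constraint 6: x - w = -5; constraint 9: w - v = 2; constraint 10: v - y = -2 — and the others hold by inspection.

Satisfiable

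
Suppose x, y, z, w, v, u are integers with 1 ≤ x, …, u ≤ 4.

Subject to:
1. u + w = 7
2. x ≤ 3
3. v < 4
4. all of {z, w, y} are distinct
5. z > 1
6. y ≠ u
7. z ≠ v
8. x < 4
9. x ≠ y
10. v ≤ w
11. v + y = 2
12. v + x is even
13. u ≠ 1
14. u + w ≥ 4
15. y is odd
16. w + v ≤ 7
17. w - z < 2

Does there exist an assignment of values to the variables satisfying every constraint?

Satisfiable

Take x = 3, y = 1, z = 4, w = 3, v = 1, u = 4. Then constraint 1: u + w = 7; constraint 11: v + y = 2; constraint 14: u + w = 7, and every other listed constraint is also met.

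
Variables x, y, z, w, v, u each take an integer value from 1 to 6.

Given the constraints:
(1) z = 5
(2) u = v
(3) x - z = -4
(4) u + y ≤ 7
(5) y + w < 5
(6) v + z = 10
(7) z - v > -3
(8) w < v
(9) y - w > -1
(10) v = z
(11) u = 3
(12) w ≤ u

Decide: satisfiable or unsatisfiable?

Unsatisfiable

Constraint 11 fixes u = 3 and constraint 1 fixes z = 5. Constraints 2 and 10 give u = v = z, so u = z. But 3 ≠ 5 — contradiction.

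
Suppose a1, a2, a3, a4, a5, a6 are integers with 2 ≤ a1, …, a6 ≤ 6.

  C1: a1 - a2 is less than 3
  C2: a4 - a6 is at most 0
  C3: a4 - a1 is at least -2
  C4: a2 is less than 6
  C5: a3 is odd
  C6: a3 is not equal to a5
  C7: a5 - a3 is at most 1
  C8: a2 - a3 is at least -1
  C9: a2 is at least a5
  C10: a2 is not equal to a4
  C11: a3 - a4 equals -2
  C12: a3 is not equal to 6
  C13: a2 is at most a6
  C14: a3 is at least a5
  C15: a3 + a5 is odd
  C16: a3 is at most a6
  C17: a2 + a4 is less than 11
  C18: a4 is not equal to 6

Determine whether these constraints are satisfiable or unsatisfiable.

Satisfiable

Take a1 = 5, a2 = 3, a3 = 3, a4 = 5, a5 = 2, a6 = 5. Then constraint 1: a1 - a2 = 2; constraint 2: a4 - a6 = 0; constraint 3: a4 - a1 = 0, and every other listed constraint is also met.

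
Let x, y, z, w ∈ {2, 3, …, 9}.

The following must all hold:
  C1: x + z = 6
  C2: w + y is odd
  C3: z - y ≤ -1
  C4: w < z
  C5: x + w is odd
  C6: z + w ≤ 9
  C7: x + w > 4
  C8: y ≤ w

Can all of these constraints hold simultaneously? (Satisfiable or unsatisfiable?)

Unsatisfiable

Constraints 3, 4, and 8 give y ≤ w, w < z, z < y. Chaining: y ≤ w < z < y, which forces y < y — impossible.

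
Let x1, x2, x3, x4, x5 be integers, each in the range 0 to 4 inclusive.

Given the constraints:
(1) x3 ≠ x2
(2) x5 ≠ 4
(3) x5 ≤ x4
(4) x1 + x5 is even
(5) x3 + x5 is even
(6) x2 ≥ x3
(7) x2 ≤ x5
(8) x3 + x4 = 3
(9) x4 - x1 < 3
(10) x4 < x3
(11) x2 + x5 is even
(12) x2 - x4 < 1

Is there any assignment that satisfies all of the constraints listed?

Unsatisfiable

Constraints 3, 6, 7, and 10 give x4 < x3, x3 ≤ x2, x2 ≤ x5, x5 ≤ x4. Chaining: x4 < x3 ≤ x2 ≤ x5 ≤ x4, which forces x4 < x4 — impossible.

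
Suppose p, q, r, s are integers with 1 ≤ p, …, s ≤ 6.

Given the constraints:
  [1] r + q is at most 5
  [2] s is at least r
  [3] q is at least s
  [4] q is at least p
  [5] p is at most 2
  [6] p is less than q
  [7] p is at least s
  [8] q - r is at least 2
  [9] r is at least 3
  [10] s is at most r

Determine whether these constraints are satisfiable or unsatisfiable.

Unsatisfiable

From constraints 2 and 9: s ≥ r and r ≥ 3, so s ≥ 3. From constraints 5 and 7: s ≤ p and p ≤ 2, so s ≤ 2. But 2 < 3, so no value of s works.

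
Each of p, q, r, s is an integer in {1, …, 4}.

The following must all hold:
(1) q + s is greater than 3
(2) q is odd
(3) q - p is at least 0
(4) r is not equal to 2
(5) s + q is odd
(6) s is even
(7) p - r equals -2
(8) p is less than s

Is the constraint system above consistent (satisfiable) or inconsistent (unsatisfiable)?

Setting (p, q, r, s) = (1, 3, 3, 2) satisfies everything: constraint 1: q + s = 5; constraint 3: q - p = 2; constraint 7: p - r = -2, and the others follow.

Satisfiable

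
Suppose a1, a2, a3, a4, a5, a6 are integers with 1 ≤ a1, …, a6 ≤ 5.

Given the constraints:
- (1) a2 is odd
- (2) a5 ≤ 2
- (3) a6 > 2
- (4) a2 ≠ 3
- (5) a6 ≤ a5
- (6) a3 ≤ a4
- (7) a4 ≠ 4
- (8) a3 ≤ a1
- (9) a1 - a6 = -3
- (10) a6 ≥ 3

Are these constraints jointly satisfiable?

From constraint 10: a6 ≥ 3. From constraints 2 and 5: a6 ≤ a5 and a5 ≤ 2, so a6 ≤ 2. But 2 < 3, so no value of a6 works.

Unsatisfiable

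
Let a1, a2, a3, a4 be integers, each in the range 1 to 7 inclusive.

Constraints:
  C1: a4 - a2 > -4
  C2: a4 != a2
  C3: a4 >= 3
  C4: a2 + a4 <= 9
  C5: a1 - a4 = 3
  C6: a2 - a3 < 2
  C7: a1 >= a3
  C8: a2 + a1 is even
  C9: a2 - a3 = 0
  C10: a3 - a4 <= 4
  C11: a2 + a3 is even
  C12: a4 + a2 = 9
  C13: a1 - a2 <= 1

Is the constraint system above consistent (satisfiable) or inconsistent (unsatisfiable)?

Satisfiable

Take a1 = 6, a2 = 6, a3 = 6, a4 = 3. Then constraint 1: a4 - a2 = -3; constraint 4: a2 + a4 = 9, and every other listed constraint is also met.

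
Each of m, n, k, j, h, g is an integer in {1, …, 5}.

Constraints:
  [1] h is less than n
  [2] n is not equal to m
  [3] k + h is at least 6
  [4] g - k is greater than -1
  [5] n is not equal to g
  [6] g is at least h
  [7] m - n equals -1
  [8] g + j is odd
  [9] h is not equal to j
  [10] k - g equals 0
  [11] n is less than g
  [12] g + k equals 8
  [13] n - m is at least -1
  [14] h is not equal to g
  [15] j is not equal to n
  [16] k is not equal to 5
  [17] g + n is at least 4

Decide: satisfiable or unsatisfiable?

Satisfiable

The assignment m = 2, n = 3, k = 4, j = 5, h = 2, g = 4 works:
  constraint 3 holds since k + h = 6.
  constraint 4 holds since g - k = 0.
The rest check out directly.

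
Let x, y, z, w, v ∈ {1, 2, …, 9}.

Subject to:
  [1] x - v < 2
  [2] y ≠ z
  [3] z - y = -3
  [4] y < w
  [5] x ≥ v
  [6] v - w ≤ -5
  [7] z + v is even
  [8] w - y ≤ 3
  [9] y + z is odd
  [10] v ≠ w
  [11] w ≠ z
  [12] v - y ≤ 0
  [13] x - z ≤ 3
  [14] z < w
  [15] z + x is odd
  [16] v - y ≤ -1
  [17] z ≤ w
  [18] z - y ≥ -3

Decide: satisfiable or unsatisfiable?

Take x = 5, y = 7, z = 4, w = 9, v = 4. Then constraint 1: x - v = 1; constraint 3: z - y = -3; constraint 6: v - w = -5, and every other listed constraint is also met.

Satisfiable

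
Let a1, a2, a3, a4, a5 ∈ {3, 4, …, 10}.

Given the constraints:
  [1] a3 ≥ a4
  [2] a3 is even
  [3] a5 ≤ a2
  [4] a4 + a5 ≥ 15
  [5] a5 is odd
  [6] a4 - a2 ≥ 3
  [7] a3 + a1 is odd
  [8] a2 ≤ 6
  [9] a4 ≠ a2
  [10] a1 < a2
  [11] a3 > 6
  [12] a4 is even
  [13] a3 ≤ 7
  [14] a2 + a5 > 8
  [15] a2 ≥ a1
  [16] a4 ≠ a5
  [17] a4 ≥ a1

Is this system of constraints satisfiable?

Unsatisfiable

From constraints 1 and 13: a4 ≤ a3 ≤ 7. From constraints 3 and 8: a5 ≤ a2 ≤ 6. Hence a4 + a5 ≤ 13. But constraint 4 requires a4 + a5 ≥ 15, and 15 > 13. Contradiction.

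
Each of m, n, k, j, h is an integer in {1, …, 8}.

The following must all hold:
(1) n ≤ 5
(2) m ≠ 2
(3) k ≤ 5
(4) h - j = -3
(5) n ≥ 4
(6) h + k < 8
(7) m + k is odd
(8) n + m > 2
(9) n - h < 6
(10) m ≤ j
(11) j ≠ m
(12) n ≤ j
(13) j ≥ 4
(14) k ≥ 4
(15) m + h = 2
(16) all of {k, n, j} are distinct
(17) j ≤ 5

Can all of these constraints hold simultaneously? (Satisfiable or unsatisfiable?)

Constraints 1, 3, 5, 13, 14, and 17 confine each of k, n, j to the 2 values {4, 5}.
Constraint 16 requires all 3 of them to be distinct, but only 2 values are available — impossible by the pigeonhole principle.

Unsatisfiable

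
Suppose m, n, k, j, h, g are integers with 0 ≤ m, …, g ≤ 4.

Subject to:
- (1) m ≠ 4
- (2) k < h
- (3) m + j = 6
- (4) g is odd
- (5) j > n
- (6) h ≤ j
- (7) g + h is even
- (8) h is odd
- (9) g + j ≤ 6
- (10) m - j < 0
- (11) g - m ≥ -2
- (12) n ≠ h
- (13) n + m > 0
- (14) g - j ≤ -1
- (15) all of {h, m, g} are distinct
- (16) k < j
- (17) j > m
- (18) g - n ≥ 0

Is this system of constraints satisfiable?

Satisfiable

Setting (m, n, k, j, h, g) = (2, 0, 2, 4, 3, 1) satisfies everything: constraint 3: m + j = 6; constraint 9: g + j = 5, and the others follow.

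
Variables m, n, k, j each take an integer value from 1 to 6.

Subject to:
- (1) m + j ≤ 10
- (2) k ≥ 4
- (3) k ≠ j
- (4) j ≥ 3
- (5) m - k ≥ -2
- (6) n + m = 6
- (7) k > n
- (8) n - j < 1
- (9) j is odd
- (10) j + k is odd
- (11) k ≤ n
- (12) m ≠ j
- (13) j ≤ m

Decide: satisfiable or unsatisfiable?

Unsatisfiable

From constraints 2 and 11: n ≥ k ≥ 4. From constraints 4 and 13: m ≥ j ≥ 3. Hence n + m ≥ 7. But constraint 6 requires n + m = 6, and 6 < 7. Contradiction.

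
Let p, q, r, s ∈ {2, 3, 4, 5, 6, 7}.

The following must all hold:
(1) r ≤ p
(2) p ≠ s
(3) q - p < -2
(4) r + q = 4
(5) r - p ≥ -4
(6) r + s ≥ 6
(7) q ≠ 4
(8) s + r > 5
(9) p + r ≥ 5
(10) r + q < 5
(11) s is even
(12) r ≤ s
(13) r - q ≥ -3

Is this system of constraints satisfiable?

One satisfying assignment is p = 6, q = 2, r = 2, s = 4.
For the less obvious constraints — constraint 3: q - p = -4; constraint 4: r + q = 4 — and the others hold by inspection.

Satisfiable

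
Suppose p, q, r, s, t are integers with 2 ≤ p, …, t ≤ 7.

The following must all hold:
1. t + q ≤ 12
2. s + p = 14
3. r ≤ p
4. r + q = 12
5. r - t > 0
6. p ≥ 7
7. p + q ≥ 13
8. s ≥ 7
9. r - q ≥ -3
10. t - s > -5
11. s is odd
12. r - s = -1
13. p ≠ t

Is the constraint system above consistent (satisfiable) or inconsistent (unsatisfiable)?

Satisfiable

One satisfying assignment is p = 7, q = 6, r = 6, s = 7, t = 3.
For the less obvious constraints — constraint 1: t + q = 9; constraint 2: s + p = 14 — and the others hold by inspection.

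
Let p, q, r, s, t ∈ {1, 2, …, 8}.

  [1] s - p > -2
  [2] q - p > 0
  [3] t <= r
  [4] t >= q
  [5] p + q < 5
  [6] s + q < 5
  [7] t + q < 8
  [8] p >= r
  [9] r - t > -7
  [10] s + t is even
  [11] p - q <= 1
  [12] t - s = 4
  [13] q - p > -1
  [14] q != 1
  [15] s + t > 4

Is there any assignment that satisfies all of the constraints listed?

Unsatisfiable

Constraints 2, 3, 4, and 8 give t ≤ r, r ≤ p, p < q, q ≤ t. Chaining: t ≤ r ≤ p < q ≤ t, which forces t < t — impossible.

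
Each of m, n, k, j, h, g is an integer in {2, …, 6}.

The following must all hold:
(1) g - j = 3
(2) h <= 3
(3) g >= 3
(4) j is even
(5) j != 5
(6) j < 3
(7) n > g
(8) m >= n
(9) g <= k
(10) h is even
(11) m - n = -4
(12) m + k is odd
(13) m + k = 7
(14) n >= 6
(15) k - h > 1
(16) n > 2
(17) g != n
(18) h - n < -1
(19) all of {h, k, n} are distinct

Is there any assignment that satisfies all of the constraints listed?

From constraints 8 and 14: m ≥ n ≥ 6. From constraints 3 and 9: k ≥ g ≥ 3. Hence m + k ≥ 9. But constraint 13 requires m + k = 7, and 7 < 9. Contradiction.

Unsatisfiable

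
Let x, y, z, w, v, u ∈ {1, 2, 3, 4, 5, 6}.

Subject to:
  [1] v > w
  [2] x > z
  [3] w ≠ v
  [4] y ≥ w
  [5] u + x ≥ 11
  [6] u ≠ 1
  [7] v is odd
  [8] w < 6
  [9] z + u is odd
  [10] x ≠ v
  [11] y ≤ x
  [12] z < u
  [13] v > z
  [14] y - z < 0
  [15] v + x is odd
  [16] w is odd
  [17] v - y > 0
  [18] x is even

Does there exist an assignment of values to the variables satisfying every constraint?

One satisfying assignment is x = 6, y = 2, z = 3, w = 1, v = 5, u = 6.
For the less obvious constraints — constraint 5: u + x = 12; constraint 14: y - z = -1; constraint 17: v - y = 3 — and the others hold by inspection.

Satisfiable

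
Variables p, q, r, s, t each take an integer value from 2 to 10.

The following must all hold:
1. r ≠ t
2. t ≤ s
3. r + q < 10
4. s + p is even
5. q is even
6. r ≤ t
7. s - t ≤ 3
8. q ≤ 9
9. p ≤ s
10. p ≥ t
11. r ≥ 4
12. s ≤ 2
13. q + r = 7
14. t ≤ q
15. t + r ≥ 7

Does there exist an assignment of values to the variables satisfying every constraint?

Unsatisfiable

From constraints 6 and 11: t ≥ r and r ≥ 4, so t ≥ 4. From constraints 2 and 12: t ≤ s and s ≤ 2, so t ≤ 2. But 2 < 4, so no value of t works.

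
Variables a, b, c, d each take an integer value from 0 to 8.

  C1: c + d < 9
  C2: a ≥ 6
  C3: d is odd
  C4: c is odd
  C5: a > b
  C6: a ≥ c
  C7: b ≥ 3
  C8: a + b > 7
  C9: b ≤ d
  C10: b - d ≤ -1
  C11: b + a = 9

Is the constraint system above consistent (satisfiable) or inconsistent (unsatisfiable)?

Take a = 6, b = 3, c = 1, d = 5. Then constraint 1: c + d = 6; constraint 8: a + b = 9, and every other listed constraint is also met.

Satisfiable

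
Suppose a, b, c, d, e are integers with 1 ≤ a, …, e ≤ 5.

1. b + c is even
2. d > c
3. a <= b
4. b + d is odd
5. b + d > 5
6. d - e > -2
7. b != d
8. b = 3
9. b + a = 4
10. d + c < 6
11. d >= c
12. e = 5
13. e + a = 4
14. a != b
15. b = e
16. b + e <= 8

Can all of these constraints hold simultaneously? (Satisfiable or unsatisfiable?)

Unsatisfiable

Constraint 8 fixes b = 3 and constraint 12 fixes e = 5, but constraint 15 requires b = e. Since 3 ≠ 5, contradiction.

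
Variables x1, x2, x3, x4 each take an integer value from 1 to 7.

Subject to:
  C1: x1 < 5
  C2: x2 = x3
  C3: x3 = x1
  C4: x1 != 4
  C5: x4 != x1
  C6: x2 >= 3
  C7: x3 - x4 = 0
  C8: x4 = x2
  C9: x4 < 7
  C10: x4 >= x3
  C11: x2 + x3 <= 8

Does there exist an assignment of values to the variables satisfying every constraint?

Unsatisfiable

From constraints 2, 3, and 8, x4 = x2 = x3 = x1, so x4 = x1. But constraint 5 says x4 ≠ x1. Contradiction.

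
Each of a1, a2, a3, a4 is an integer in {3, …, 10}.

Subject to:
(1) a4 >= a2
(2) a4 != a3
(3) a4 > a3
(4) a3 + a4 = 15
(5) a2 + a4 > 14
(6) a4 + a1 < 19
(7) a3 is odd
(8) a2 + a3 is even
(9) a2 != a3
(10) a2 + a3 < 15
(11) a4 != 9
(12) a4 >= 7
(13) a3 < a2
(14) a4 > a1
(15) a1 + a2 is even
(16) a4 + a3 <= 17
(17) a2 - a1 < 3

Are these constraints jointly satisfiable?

One satisfying assignment is a1 = 7, a2 = 7, a3 = 5, a4 = 10.
For the less obvious constraints — constraint 4: a3 + a4 = 15; constraint 5: a2 + a4 = 17; constraint 6: a4 + a1 = 17 — and the others hold by inspection.

Satisfiable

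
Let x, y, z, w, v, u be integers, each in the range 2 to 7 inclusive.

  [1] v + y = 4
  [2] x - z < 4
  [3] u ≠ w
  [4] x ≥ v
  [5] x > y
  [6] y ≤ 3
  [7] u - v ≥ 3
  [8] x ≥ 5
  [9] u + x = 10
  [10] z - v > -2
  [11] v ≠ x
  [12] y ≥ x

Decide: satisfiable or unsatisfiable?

Unsatisfiable

From constraint 8: x ≥ 5. From constraints 6 and 12: x ≤ y and y ≤ 3, so x ≤ 3. But 3 < 5, so no value of x works.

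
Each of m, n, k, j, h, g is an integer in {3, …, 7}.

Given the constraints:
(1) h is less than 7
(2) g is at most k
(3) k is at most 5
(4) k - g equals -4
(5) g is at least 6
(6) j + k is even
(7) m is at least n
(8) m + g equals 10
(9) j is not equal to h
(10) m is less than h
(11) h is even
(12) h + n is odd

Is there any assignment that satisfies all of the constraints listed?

Unsatisfiable

From constraint 5: g ≥ 6. From constraints 2 and 3: g ≤ k and k ≤ 5, so g ≤ 5. But 5 < 6, so no value of g works.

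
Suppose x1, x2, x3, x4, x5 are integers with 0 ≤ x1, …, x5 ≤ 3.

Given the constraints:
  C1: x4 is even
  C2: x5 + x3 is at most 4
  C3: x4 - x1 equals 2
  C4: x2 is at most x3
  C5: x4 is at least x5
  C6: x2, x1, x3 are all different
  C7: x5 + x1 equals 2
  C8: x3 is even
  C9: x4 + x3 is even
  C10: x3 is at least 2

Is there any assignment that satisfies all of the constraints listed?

Satisfiable

The assignment x1 = 0, x2 = 1, x3 = 2, x4 = 2, x5 = 2 works:
  constraint 2 holds since x5 + x3 = 4.
  constraint 3 holds since x4 - x1 = 2.
The rest check out directly.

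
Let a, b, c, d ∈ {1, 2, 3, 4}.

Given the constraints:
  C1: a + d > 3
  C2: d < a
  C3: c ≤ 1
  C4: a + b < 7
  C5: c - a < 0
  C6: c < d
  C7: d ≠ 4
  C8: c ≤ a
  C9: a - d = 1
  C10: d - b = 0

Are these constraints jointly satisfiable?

Satisfiable

The assignment a = 3, b = 2, c = 1, d = 2 works:
  constraint 1 holds since a + d = 5.
  constraint 4 holds since a + b = 5.
  constraint 5 holds since c - a = -2.
The rest check out directly.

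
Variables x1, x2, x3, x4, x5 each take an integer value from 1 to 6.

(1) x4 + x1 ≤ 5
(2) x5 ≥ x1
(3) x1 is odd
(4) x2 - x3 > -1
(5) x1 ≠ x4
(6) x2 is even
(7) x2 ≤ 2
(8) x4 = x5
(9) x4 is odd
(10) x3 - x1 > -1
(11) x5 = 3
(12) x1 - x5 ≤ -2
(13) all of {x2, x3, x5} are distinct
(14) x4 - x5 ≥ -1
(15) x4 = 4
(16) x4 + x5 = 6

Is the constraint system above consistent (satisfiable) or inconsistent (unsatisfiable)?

Unsatisfiable

Constraint 15 fixes x4 = 4 and constraint 11 fixes x5 = 3, but constraint 8 requires x4 = x5. Since 4 ≠ 3, contradiction.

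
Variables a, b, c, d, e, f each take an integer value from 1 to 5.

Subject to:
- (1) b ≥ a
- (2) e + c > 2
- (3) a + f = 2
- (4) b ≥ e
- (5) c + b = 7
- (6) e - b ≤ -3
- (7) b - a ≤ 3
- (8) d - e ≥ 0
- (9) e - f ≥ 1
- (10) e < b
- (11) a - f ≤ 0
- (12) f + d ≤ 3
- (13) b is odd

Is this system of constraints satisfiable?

Unsatisfiable

Constraints 6, 7, 9, and 11 give e − f ≥ 1, f − a ≥ 0, a − b ≥ -3, b − e ≥ 3.
Adding all 4 inequalities: the left sides telescope to 0, and the right sides sum to 1 + 0 + (-3) + 3 = 1. So 0 ≥ 1, which is false.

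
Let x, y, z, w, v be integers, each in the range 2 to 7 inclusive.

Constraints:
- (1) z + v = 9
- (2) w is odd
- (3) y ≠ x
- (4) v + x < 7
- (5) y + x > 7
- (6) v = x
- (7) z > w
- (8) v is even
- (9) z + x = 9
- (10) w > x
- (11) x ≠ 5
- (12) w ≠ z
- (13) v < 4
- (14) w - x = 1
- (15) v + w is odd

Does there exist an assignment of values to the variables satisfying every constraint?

Try x = 2, y = 7, z = 7, w = 3, v = 2.
Check constraint 1: z + v = 9; constraint 4: v + x = 4. The remaining constraints are straightforward to verify.

Satisfiable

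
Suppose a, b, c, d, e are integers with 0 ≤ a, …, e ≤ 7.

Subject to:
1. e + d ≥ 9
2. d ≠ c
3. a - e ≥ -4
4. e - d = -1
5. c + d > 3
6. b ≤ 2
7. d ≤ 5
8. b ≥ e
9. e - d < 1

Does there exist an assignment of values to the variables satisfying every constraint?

From constraints 6 and 8: e ≤ b ≤ 2. From constraint 7: d ≤ 5. Hence e + d ≤ 7. But constraint 1 requires e + d ≥ 9, and 9 > 7. Contradiction.

Unsatisfiable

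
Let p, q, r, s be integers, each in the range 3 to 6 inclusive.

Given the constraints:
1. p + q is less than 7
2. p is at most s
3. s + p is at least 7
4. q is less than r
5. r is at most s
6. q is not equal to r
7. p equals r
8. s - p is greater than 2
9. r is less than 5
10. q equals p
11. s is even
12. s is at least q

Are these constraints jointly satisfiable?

Unsatisfiable

From constraints 7 and 10, q = p = r, so q = r. But constraint 6 says q ≠ r. Contradiction.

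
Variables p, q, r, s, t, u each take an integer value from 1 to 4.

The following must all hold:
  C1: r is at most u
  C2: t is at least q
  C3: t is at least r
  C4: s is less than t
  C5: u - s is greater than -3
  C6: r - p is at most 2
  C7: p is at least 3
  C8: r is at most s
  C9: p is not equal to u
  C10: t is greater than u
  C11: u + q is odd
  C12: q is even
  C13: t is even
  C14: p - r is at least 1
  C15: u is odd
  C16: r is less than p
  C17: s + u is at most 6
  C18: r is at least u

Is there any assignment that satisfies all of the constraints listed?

Satisfiable

The assignment p = 4, q = 2, r = 3, s = 3, t = 4, u = 3 works:
  constraint 5 holds since u - s = 0.
  constraint 6 holds since r - p = -1.
The rest check out directly.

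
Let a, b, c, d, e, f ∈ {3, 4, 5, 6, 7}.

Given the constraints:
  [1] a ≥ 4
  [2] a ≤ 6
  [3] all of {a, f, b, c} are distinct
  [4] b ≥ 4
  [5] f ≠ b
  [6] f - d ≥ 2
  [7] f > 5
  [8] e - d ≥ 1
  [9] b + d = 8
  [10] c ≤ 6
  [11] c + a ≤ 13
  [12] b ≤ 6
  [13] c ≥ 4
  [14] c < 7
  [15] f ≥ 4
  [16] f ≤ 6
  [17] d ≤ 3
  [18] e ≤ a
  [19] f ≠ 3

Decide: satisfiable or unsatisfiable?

Unsatisfiable

Constraints 1, 2, 4, 10, 12, 13, 15, and 16 confine each of a, f, b, c to the 3 values {4, …, 6}.
Constraint 3 requires all 4 of them to be distinct, but only 3 values are available — impossible by the pigeonhole principle.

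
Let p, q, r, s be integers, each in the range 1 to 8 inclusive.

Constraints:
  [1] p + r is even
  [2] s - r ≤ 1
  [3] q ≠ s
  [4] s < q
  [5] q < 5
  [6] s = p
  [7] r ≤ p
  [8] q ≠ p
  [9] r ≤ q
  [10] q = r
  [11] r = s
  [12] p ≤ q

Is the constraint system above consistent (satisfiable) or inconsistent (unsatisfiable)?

Unsatisfiable

From constraints 6, 10, and 11, q = r = s = p, so q = p. But constraint 8 says q ≠ p. Contradiction.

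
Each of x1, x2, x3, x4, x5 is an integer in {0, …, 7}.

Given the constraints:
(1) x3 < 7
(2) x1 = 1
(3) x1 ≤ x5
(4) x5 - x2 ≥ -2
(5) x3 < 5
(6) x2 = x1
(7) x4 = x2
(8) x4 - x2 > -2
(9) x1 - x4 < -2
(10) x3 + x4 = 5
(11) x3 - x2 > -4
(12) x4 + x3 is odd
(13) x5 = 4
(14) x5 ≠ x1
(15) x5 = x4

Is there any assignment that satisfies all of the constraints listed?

Constraint 13 fixes x5 = 4 and constraint 2 fixes x1 = 1. Constraints 6, 7, and 15 give x5 = x4 = x2 = x1, so x5 = x1. But 4 ≠ 1 — contradiction.

Unsatisfiable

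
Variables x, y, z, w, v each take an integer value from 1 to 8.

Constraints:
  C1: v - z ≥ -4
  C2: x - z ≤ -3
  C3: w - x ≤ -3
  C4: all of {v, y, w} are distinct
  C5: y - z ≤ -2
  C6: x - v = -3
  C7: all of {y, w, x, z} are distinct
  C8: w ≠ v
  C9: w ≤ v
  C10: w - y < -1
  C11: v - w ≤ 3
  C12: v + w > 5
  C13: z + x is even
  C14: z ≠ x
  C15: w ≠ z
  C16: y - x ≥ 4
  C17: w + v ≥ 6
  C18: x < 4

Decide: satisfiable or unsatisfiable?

Constraints 1, 3, 5, 11, and 16 give v − z ≥ -4, z − y ≥ 2, y − x ≥ 4, x − w ≥ 3, w − v ≥ -3.
Adding all 5 inequalities: the left sides telescope to 0, and the right sides sum to (-4) + 2 + 4 + 3 + (-3) = 2. So 0 ≥ 2, which is false.

Unsatisfiable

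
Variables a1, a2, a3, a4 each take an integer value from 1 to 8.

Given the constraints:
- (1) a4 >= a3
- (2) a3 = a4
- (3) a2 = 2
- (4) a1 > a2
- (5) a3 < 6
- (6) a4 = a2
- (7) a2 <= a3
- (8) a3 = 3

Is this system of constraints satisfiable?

Unsatisfiable

Constraint 8 fixes a3 = 3 and constraint 3 fixes a2 = 2. Constraints 2 and 6 give a3 = a4 = a2, so a3 = a2. But 3 ≠ 2 — contradiction.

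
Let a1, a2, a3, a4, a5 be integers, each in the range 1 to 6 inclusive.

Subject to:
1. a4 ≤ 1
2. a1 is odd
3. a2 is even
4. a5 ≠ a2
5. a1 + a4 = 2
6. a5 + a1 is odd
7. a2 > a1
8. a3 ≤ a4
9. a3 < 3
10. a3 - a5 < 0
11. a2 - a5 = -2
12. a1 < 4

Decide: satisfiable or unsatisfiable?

Satisfiable

One satisfying assignment is a1 = 1, a2 = 2, a3 = 1, a4 = 1, a5 = 4.
For the less obvious constraints — constraint 5: a1 + a4 = 2; constraint 10: a3 - a5 = -3; constraint 11: a2 - a5 = -2 — and the others hold by inspection.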